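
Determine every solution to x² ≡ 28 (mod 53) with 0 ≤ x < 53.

9, 44

53 ≡ 1 (mod 4), so we find a root by search.
Trying successive values, 9² = 81 ≡ 28 (mod 53). The other root is 53 − 9 = 44.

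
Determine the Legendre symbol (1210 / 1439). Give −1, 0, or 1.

Pull out 2: since 1439 ≡ 7 (mod 8), (2/1439) = +1.
Reciprocity: 605 ≡ 1 and 1439 ≡ 3 (mod 4), so (605/1439) = +(1439/605).
Reduce top mod 605: now compute (229/605).
Reciprocity: 229 ≡ 1 and 605 ≡ 1 (mod 4), so (229/605) = +(605/229).
Reduce top mod 229: now compute (147/229).
Reciprocity: 147 ≡ 3 and 229 ≡ 1 (mod 4), so (147/229) = +(229/147).
Reduce top mod 147: now compute (82/147).
Pull out 2: since 147 ≡ 3 (mod 8), (2/147) = -1.
Reciprocity: 41 ≡ 1 and 147 ≡ 3 (mod 4), so (41/147) = +(147/41).
Reduce top mod 41: now compute (24/41).
Pull out 2^3: since 41 ≡ 1 (mod 8), (2/41) = +1, so (2/41)^3 = +1.
Reciprocity: 3 ≡ 3 and 41 ≡ 1 (mod 4), so (3/41) = +(41/3).
Reduce top mod 3: now compute (2/3).
Pull out 2: since 3 ≡ 3 (mod 8), (2/3) = -1.
Reached (1/3) = 1. Collecting the sign flips along the way, the symbol is +1.

1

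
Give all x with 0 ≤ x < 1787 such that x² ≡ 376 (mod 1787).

208, 1579

Since 1787 ≡ 3 (mod 4), a square root of 376 is 376^((1787+1)/4) = 376^447 mod 1787.
Repeated squaring: 376^2≡203, 376^4≡108, 376^8≡942, 376^16≡1012, 376^32≡193, 376^64≡1509, 376^128≡443, 376^256≡1466 (mod 1787).
376^447 = 376^(256+128+32+16+8+4+2+1) ≡ 1579 (mod 1787).
Check: 1579² = 2493241 ≡ 376 (mod 1787). The two roots are 208 and 1579.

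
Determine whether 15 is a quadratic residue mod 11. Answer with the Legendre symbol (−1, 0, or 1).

Euler's criterion: (15/11) ≡ 4^5 (mod 11).
4^2 ≡ 5 (mod 11)
4^4 ≡ 3 (mod 11)
4^5 = 4^(4+1) ≡ 1 (mod 11).
Result is 1, so (15/11) = 1.

1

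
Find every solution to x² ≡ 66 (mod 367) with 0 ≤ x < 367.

Since 367 ≡ 3 (mod 4), a square root of 66 is 66^((367+1)/4) = 66^92 mod 367.
Repeated squaring: 66^2≡319, 66^4≡102, 66^8≡128, 66^16≡236, 66^32≡279, 66^64≡37 (mod 367).
66^92 = 66^(64+16+8+4) ≡ 112 (mod 367).
Check: 112² = 12544 ≡ 66 (mod 367). The two roots are 112 and 255.

112, 255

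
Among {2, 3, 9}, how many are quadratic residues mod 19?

1

(2/19) = -1 → non-residue.
(3/19) = -1 → non-residue.
(9/19) = +1 → QR.
Total quadratic residues among the 3: 1.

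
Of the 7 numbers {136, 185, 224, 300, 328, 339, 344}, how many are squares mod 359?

(136/359) = +1 → QR.
(185/359) = +1 → QR.
(224/359) = -1 → non-residue.
(300/359) = +1 → QR.
(328/359) = +1 → QR.
(339/359) = -1 → non-residue.
(344/359) = -1 → non-residue.
Total quadratic residues among the 7: 4.

4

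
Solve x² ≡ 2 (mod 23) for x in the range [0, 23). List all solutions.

5, 18

Since 23 ≡ 3 (mod 4), a square root of 2 is 2^((23+1)/4) = 2^6 mod 23.
Repeated squaring: 2^2≡4, 2^4≡16 (mod 23).
2^6 = 2^(4+2) ≡ 18 (mod 23).
Check: 18² = 324 ≡ 2 (mod 23). The two roots are 5 and 18.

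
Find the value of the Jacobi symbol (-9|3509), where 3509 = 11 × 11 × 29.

1

First reduce: -9 ≡ 3500 (mod 3509).
Pull out 2^2: since 3509 ≡ 5 (mod 8), (2/3509) = -1, so (2/3509)^2 = +1.
Reciprocity: 875 ≡ 3 and 3509 ≡ 1 (mod 4), so (875/3509) = +(3509/875).
Reduce top mod 875: now compute (9/875).
Reciprocity: 9 ≡ 1 and 875 ≡ 3 (mod 4), so (9/875) = +(875/9).
Reduce top mod 9: now compute (2/9).
Pull out 2: since 9 ≡ 1 (mod 8), (2/9) = +1.
Reached (1/9) = 1. Collecting the sign flips along the way, the symbol is +1.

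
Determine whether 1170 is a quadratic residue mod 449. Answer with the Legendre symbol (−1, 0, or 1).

-1

Euler's criterion: (1170/449) ≡ 272^224 (mod 449).
272^2 ≡ 348 (mod 449)
272^4 ≡ 323 (mod 449)
272^8 ≡ 161 (mod 449)
272^16 ≡ 328 (mod 449)
272^32 ≡ 273 (mod 449)
272^64 ≡ 444 (mod 449)
272^128 ≡ 25 (mod 449)
272^224 = 272^(128+64+32) ≡ 448 (mod 449).
Result is 448 ≡ −1, so (1170/449) = −1.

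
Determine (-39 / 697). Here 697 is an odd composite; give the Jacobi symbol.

-1

First reduce: -39 ≡ 658 (mod 697).
Pull out 2: since 697 ≡ 1 (mod 8), (2/697) = +1.
Reciprocity: 329 ≡ 1 and 697 ≡ 1 (mod 4), so (329/697) = +(697/329).
Reduce top mod 329: now compute (39/329).
Reciprocity: 39 ≡ 3 and 329 ≡ 1 (mod 4), so (39/329) = +(329/39).
Reduce top mod 39: now compute (17/39).
Reciprocity: 17 ≡ 1 and 39 ≡ 3 (mod 4), so (17/39) = +(39/17).
Reduce top mod 17: now compute (5/17).
Reciprocity: 5 ≡ 1 and 17 ≡ 1 (mod 4), so (5/17) = +(17/5).
Reduce top mod 5: now compute (2/5).
Pull out 2: since 5 ≡ 5 (mod 8), (2/5) = -1.
Reached (1/5) = 1. Collecting the sign flips along the way, the symbol is -1.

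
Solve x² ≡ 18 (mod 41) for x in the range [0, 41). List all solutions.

41 ≡ 1 (mod 4), so we find a root by search.
Trying successive values, 10² = 100 ≡ 18 (mod 41). The other root is 41 − 10 = 31.

10, 31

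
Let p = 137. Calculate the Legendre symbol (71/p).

Euler's criterion: (71/137) ≡ 71^68 (mod 137).
71^2 ≡ 109 (mod 137)
71^4 ≡ 99 (mod 137)
71^8 ≡ 74 (mod 137)
71^16 ≡ 133 (mod 137)
71^32 ≡ 16 (mod 137)
71^64 ≡ 119 (mod 137)
71^68 = 71^(64+4) ≡ 136 (mod 137).
Result is 136 ≡ −1, so (71/137) = −1.

-1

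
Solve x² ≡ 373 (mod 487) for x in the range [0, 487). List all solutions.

Since 487 ≡ 3 (mod 4), a square root of 373 is 373^((487+1)/4) = 373^122 mod 487.
Repeated squaring: 373^2≡334, 373^4≡33, 373^8≡115, 373^16≡76, 373^32≡419, 373^64≡241 (mod 487).
373^122 = 373^(64+32+16+8+2) ≡ 304 (mod 487).
Check: 304² = 92416 ≡ 373 (mod 487). The two roots are 183 and 304.

183, 304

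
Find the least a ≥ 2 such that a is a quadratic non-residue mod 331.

(2/331) = −1, so 2 is the smallest positive non-residue mod 331.

2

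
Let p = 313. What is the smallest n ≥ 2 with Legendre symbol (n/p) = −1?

(2/313) = +1, so 2 is a residue.
(3/313) = +1, so 3 is a residue.
(4/313) = +1, so 4 is a residue.
(5/313) = −1, so 5 is the smallest positive non-residue mod 313.

5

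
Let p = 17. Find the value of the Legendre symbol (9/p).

1

Euler's criterion: (9/17) ≡ 9^8 (mod 17).
9^2 ≡ 13 (mod 17)
9^4 ≡ 16 (mod 17)
9^8 ≡ 1 (mod 17)
9^8 = 9^(8) ≡ 1 (mod 17).
Result is 1, so (9/17) = 1.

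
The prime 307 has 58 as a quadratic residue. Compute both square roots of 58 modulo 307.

Since 307 ≡ 3 (mod 4), a square root of 58 is 58^((307+1)/4) = 58^77 mod 307.
Repeated squaring: 58^2≡294, 58^4≡169, 58^8≡10, 58^16≡100, 58^32≡176, 58^64≡276 (mod 307).
58^77 = 58^(64+8+4+1) ≡ 66 (mod 307).
Check: 66² = 4356 ≡ 58 (mod 307). The two roots are 66 and 241.

66, 241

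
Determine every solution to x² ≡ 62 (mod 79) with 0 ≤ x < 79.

Since 79 ≡ 3 (mod 4), a square root of 62 is 62^((79+1)/4) = 62^20 mod 79.
Repeated squaring: 62^2≡52, 62^4≡18, 62^8≡8, 62^16≡64 (mod 79).
62^20 = 62^(16+4) ≡ 46 (mod 79).
Check: 46² = 2116 ≡ 62 (mod 79). The two roots are 33 and 46.

33, 46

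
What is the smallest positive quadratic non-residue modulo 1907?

2

(2/1907) = −1, so 2 is the smallest positive non-residue mod 1907.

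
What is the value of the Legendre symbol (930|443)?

First reduce: 930 ≡ 44 (mod 443).
Pull out 2^2: since 443 ≡ 3 (mod 8), (2/443) = -1, so (2/443)^2 = +1.
Reciprocity: 11 ≡ 3 and 443 ≡ 3 (mod 4), so (11/443) = −(443/11).
Reduce top mod 11: now compute (3/11).
Reciprocity: 3 ≡ 3 and 11 ≡ 3 (mod 4), so (3/11) = −(11/3).
Reduce top mod 3: now compute (2/3).
Pull out 2: since 3 ≡ 3 (mod 8), (2/3) = -1.
Reached (1/3) = 1. Collecting the sign flips along the way, the symbol is -1.

-1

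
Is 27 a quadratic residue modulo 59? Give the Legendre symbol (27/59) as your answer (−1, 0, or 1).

Reciprocity: 27 ≡ 3 and 59 ≡ 3 (mod 4), so (27/59) = −(59/27).
Reduce top mod 27: now compute (5/27).
Reciprocity: 5 ≡ 1 and 27 ≡ 3 (mod 4), so (5/27) = +(27/5).
Reduce top mod 5: now compute (2/5).
Pull out 2: since 5 ≡ 5 (mod 8), (2/5) = -1.
Reached (1/5) = 1. Collecting the sign flips along the way, the symbol is +1.

1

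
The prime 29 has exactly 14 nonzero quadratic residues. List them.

Square k = 1,…,14 (k and 29−k give the same square):
1²=1, 2²=4, 3²=9, 4²=16, 5²=25, 6²≡7, 7²≡20, 8²≡6, 9²≡23, 10²≡13, 11²≡5, 12²≡28, 13²≡24, 14²≡22 (mod 29).
So the quadratic residues mod 29 are {1, 4, 5, 6, 7, 9, 13, 16, 20, 22, 23, 24, 25, 28}.

1,4,5,6,7,9,13,16,20,22,23,24,25,28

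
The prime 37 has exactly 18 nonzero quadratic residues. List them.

Square k = 1,…,18 (k and 37−k give the same square):
1²=1, 2²=4, 3²=9, 4²=16, 5²=25, 6²=36, 7²≡12, 8²≡27, 9²≡7, 10²≡26, 11²≡10, 12²≡33, 13²≡21, 14²≡11, 15²≡3, 16²≡34, 17²≡30, 18²≡28 (mod 37).
So the quadratic residues mod 37 are {1, 3, 4, 7, 9, 10, 11, 12, 16, 21, 25, 26, 27, 28, 30, 33, 34, 36}.

1, 3, 4, 7, 9, 10, 11, 12, 16, 21, 25, 26, 27, 28, 30, 33, 34, 36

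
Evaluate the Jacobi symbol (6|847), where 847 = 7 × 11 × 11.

Pull out 2: since 847 ≡ 7 (mod 8), (2/847) = +1.
Reciprocity: 3 ≡ 3 and 847 ≡ 3 (mod 4), so (3/847) = −(847/3).
Reduce top mod 3: now compute (1/3).
Reached (1/3) = 1. Collecting the sign flips along the way, the symbol is -1.

-1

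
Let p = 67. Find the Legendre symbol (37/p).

1

Reciprocity: 37 ≡ 1 and 67 ≡ 3 (mod 4), so (37/67) = +(67/37).
Reduce top mod 37: now compute (30/37).
Pull out 2: since 37 ≡ 5 (mod 8), (2/37) = -1.
Reciprocity: 15 ≡ 3 and 37 ≡ 1 (mod 4), so (15/37) = +(37/15).
Reduce top mod 15: now compute (7/15).
Reciprocity: 7 ≡ 3 and 15 ≡ 3 (mod 4), so (7/15) = −(15/7).
Reduce top mod 7: now compute (1/7).
Reached (1/7) = 1. Collecting the sign flips along the way, the symbol is +1.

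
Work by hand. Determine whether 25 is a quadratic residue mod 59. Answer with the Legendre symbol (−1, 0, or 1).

1

Reciprocity: 25 ≡ 1 and 59 ≡ 3 (mod 4), so (25/59) = +(59/25).
Reduce top mod 25: now compute (9/25).
Reciprocity: 9 ≡ 1 and 25 ≡ 1 (mod 4), so (9/25) = +(25/9).
Reduce top mod 9: now compute (7/9).
Reciprocity: 7 ≡ 3 and 9 ≡ 1 (mod 4), so (7/9) = +(9/7).
Reduce top mod 7: now compute (2/7).
Pull out 2: since 7 ≡ 7 (mod 8), (2/7) = +1.
Reached (1/7) = 1. Collecting the sign flips along the way, the symbol is +1.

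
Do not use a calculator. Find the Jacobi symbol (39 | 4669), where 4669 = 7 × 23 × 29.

-1

Reciprocity: 39 ≡ 3 and 4669 ≡ 1 (mod 4), so (39/4669) = +(4669/39).
Reduce top mod 39: now compute (28/39).
Pull out 2^2: since 39 ≡ 7 (mod 8), (2/39) = +1, so (2/39)^2 = +1.
Reciprocity: 7 ≡ 3 and 39 ≡ 3 (mod 4), so (7/39) = −(39/7).
Reduce top mod 7: now compute (4/7).
Pull out 2^2: since 7 ≡ 7 (mod 8), (2/7) = +1, so (2/7)^2 = +1.
Reached (1/7) = 1. Collecting the sign flips along the way, the symbol is -1.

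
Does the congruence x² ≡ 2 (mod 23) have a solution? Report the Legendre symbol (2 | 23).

1

Euler's criterion: (2/23) ≡ 2^11 (mod 23).
2^2 ≡ 4 (mod 23)
2^4 ≡ 16 (mod 23)
2^8 ≡ 3 (mod 23)
2^11 = 2^(8+2+1) ≡ 1 (mod 23).
Result is 1, so (2/23) = 1.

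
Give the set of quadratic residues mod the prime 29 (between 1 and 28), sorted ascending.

Square k = 1,…,14 (k and 29−k give the same square):
1²=1, 2²=4, 3²=9, 4²=16, 5²=25, 6²≡7, 7²≡20, 8²≡6, 9²≡23, 10²≡13, 11²≡5, 12²≡28, 13²≡24, 14²≡22 (mod 29).
So the quadratic residues mod 29 are {1, 4, 5, 6, 7, 9, 13, 16, 20, 22, 23, 24, 25, 28}.

1, 4, 5, 6, 7, 9, 13, 16, 20, 22, 23, 24, 25, 28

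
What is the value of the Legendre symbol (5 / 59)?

Reciprocity: 5 ≡ 1 and 59 ≡ 3 (mod 4), so (5/59) = +(59/5).
Reduce top mod 5: now compute (4/5).
Pull out 2^2: since 5 ≡ 5 (mod 8), (2/5) = -1, so (2/5)^2 = +1.
Reached (1/5) = 1. Collecting the sign flips along the way, the symbol is +1.

1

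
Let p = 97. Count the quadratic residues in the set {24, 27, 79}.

3

(24/97) = +1 → QR.
(27/97) = +1 → QR.
(79/97) = +1 → QR.
Total quadratic residues among the 3: 3.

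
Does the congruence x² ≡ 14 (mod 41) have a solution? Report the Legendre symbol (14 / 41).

Euler's criterion: (14/41) ≡ 14^20 (mod 41).
14^2 ≡ 32 (mod 41)
14^4 ≡ 40 (mod 41)
14^8 ≡ 1 (mod 41)
14^16 ≡ 1 (mod 41)
14^20 = 14^(16+4) ≡ 40 (mod 41).
Result is 40 ≡ −1, so (14/41) = −1.

-1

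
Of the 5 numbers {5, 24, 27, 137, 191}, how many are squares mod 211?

3

(5/211) = +1 → QR.
(24/211) = +1 → QR.
(27/211) = -1 → non-residue.
(137/211) = +1 → QR.
(191/211) = -1 → non-residue.
Total quadratic residues among the 5: 3.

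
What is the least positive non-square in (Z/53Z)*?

(2/53) = −1, so 2 is the smallest positive non-residue mod 53.

2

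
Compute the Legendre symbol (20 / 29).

1

Pull out 2^2: since 29 ≡ 5 (mod 8), (2/29) = -1, so (2/29)^2 = +1.
Reciprocity: 5 ≡ 1 and 29 ≡ 1 (mod 4), so (5/29) = +(29/5).
Reduce top mod 5: now compute (4/5).
Pull out 2^2: since 5 ≡ 5 (mod 8), (2/5) = -1, so (2/5)^2 = +1.
Reached (1/5) = 1. Collecting the sign flips along the way, the symbol is +1.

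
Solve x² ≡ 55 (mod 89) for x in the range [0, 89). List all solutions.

89 ≡ 1 (mod 4), so we find a root by search.
Trying successive values, 12² = 144 ≡ 55 (mod 89). The other root is 89 − 12 = 77.

12, 77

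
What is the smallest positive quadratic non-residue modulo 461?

2

(2/461) = −1, so 2 is the smallest positive non-residue mod 461.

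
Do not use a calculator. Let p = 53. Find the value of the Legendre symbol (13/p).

1

Reciprocity: 13 ≡ 1 and 53 ≡ 1 (mod 4), so (13/53) = +(53/13).
Reduce top mod 13: now compute (1/13).
Reached (1/13) = 1. Collecting the sign flips along the way, the symbol is +1.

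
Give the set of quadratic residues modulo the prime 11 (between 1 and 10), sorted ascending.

Square k = 1,…,5 (k and 11−k give the same square):
1²=1, 2²=4, 3²=9, 4²≡5, 5²≡3 (mod 11).
So the quadratic residues mod 11 are {1, 3, 4, 5, 9}.

1,3,4,5,9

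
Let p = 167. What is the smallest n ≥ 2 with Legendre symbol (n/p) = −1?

(2/167) = +1, so 2 is a residue.
(3/167) = +1, so 3 is a residue.
(4/167) = +1, so 4 is a residue.
(5/167) = −1, so 5 is the smallest positive non-residue mod 167.

5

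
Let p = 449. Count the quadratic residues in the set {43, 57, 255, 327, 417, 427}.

5

(43/449) = -1 → non-residue.
(57/449) = +1 → QR.
(255/449) = +1 → QR.
(327/449) = +1 → QR.
(417/449) = +1 → QR.
(427/449) = +1 → QR.
Total quadratic residues among the 6: 5.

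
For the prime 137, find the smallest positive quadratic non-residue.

3

(2/137) = +1, so 2 is a residue.
(3/137) = −1, so 3 is the smallest positive non-residue mod 137.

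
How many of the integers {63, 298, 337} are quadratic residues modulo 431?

(63/431) = -1 → non-residue.
(298/431) = +1 → QR.
(337/431) = +1 → QR.
Total quadratic residues among the 3: 2.

2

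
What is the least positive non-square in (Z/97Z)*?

(2/97) = +1, so 2 is a residue.
(3/97) = +1, so 3 is a residue.
(4/97) = +1, so 4 is a residue.
(5/97) = −1, so 5 is the smallest positive non-residue mod 97.

5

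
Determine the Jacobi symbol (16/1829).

Pull out 2^4: since 1829 ≡ 5 (mod 8), (2/1829) = -1, so (2/1829)^4 = +1.
Reached (1/1829) = 1. Collecting the sign flips along the way, the symbol is +1.

1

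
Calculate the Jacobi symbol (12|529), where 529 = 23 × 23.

Pull out 2^2: since 529 ≡ 1 (mod 8), (2/529) = +1, so (2/529)^2 = +1.
Reciprocity: 3 ≡ 3 and 529 ≡ 1 (mod 4), so (3/529) = +(529/3).
Reduce top mod 3: now compute (1/3).
Reached (1/3) = 1. Collecting the sign flips along the way, the symbol is +1.

1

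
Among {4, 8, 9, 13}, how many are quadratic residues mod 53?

(4/53) = +1 → QR.
(8/53) = -1 → non-residue.
(9/53) = +1 → QR.
(13/53) = +1 → QR.
Total quadratic residues among the 4: 3.

3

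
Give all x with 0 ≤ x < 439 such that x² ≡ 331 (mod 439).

Since 439 ≡ 3 (mod 4), a square root of 331 is 331^((439+1)/4) = 331^110 mod 439.
Repeated squaring: 331^2≡250, 331^4≡162, 331^8≡343, 331^16≡436, 331^32≡9, 331^64≡81 (mod 439).
331^110 = 331^(64+32+8+4+2) ≡ 137 (mod 439).
Check: 137² = 18769 ≡ 331 (mod 439). The two roots are 137 and 302.

137, 302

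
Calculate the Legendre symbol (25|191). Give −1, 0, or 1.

Reciprocity: 25 ≡ 1 and 191 ≡ 3 (mod 4), so (25/191) = +(191/25).
Reduce top mod 25: now compute (16/25).
Pull out 2^4: since 25 ≡ 1 (mod 8), (2/25) = +1, so (2/25)^4 = +1.
Reached (1/25) = 1. Collecting the sign flips along the way, the symbol is +1.

1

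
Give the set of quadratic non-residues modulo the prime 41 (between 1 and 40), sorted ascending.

Square k = 1,…,20 (k and 41−k give the same square):
1²=1, 2²=4, 3²=9, 4²=16, 5²=25, 6²=36, 7²≡8, 8²≡23, 9²≡40, 10²≡18, 11²≡39, 12²≡21, 13²≡5, 14²≡32, 15²≡20, 16²≡10, 17²≡2, 18²≡37, 19²≡33, 20²≡31 (mod 41).
The residues are {1, 2, 4, 5, 8, 9, 10, 16, 18, 20, 21, 23, 25, 31, 32, 33, 36, 37, 39, 40}; the non-residues are the remaining 20 nonzero classes.

3, 6, 7, 11, 12, 13, 14, 15, 17, 19, 22, 24, 26, 27, 28, 29, 30, 34, 35, 38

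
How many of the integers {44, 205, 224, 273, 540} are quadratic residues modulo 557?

(44/557) = -1 → non-residue.
(205/557) = +1 → QR.
(224/557) = -1 → non-residue.
(273/557) = +1 → QR.
(540/557) = +1 → QR.
Total quadratic residues among the 5: 3.

3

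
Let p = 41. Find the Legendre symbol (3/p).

Reciprocity: 3 ≡ 3 and 41 ≡ 1 (mod 4), so (3/41) = +(41/3).
Reduce top mod 3: now compute (2/3).
Pull out 2: since 3 ≡ 3 (mod 8), (2/3) = -1.
Reached (1/3) = 1. Collecting the sign flips along the way, the symbol is -1.

-1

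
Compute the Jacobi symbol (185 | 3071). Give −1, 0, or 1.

0

Reciprocity: 185 ≡ 1 and 3071 ≡ 3 (mod 4), so (185/3071) = +(3071/185).
Reduce top mod 185: now compute (111/185).
Reciprocity: 111 ≡ 3 and 185 ≡ 1 (mod 4), so (111/185) = +(185/111).
Reduce top mod 111: now compute (74/111).
Pull out 2: since 111 ≡ 7 (mod 8), (2/111) = +1.
Reciprocity: 37 ≡ 1 and 111 ≡ 3 (mod 4), so (37/111) = +(111/37).
Reduce top mod 37: now compute (0/37).
Top reduces to 0: gcd > 1, so the symbol is 0.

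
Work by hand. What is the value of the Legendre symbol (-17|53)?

First reduce: -17 ≡ 36 (mod 53).
Pull out 2^2: since 53 ≡ 5 (mod 8), (2/53) = -1, so (2/53)^2 = +1.
Reciprocity: 9 ≡ 1 and 53 ≡ 1 (mod 4), so (9/53) = +(53/9).
Reduce top mod 9: now compute (8/9).
Pull out 2^3: since 9 ≡ 1 (mod 8), (2/9) = +1, so (2/9)^3 = +1.
Reached (1/9) = 1. Collecting the sign flips along the way, the symbol is +1.

1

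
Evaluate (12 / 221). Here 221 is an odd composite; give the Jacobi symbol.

Pull out 2^2: since 221 ≡ 5 (mod 8), (2/221) = -1, so (2/221)^2 = +1.
Reciprocity: 3 ≡ 3 and 221 ≡ 1 (mod 4), so (3/221) = +(221/3).
Reduce top mod 3: now compute (2/3).
Pull out 2: since 3 ≡ 3 (mod 8), (2/3) = -1.
Reached (1/3) = 1. Collecting the sign flips along the way, the symbol is -1.

-1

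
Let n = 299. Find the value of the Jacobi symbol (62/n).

Pull out 2: since 299 ≡ 3 (mod 8), (2/299) = -1.
Reciprocity: 31 ≡ 3 and 299 ≡ 3 (mod 4), so (31/299) = −(299/31).
Reduce top mod 31: now compute (20/31).
Pull out 2^2: since 31 ≡ 7 (mod 8), (2/31) = +1, so (2/31)^2 = +1.
Reciprocity: 5 ≡ 1 and 31 ≡ 3 (mod 4), so (5/31) = +(31/5).
Reduce top mod 5: now compute (1/5).
Reached (1/5) = 1. Collecting the sign flips along the way, the symbol is +1.

1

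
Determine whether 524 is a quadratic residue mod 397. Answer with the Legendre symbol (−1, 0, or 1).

1

Euler's criterion: (524/397) ≡ 127^198 (mod 397).
127^2 ≡ 249 (mod 397)
127^4 ≡ 69 (mod 397)
127^8 ≡ 394 (mod 397)
127^16 ≡ 9 (mod 397)
127^32 ≡ 81 (mod 397)
127^64 ≡ 209 (mod 397)
127^128 ≡ 11 (mod 397)
127^198 = 127^(128+64+4+2) ≡ 1 (mod 397).
Result is 1, so (524/397) = 1.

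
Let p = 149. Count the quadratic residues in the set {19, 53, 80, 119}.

(19/149) = +1 → QR.
(53/149) = +1 → QR.
(80/149) = +1 → QR.
(119/149) = +1 → QR.
Total quadratic residues among the 4: 4.

4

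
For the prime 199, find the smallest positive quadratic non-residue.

3

(2/199) = +1, so 2 is a residue.
(3/199) = −1, so 3 is the smallest positive non-residue mod 199.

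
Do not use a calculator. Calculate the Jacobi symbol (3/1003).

Reciprocity: 3 ≡ 3 and 1003 ≡ 3 (mod 4), so (3/1003) = −(1003/3).
Reduce top mod 3: now compute (1/3).
Reached (1/3) = 1. Collecting the sign flips along the way, the symbol is -1.

-1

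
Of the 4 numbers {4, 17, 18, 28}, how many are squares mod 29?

(4/29) = +1 → QR.
(17/29) = -1 → non-residue.
(18/29) = -1 → non-residue.
(28/29) = +1 → QR.
Total quadratic residues among the 4: 2.

2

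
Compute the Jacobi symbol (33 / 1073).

1

Reciprocity: 33 ≡ 1 and 1073 ≡ 1 (mod 4), so (33/1073) = +(1073/33).
Reduce top mod 33: now compute (17/33).
Reciprocity: 17 ≡ 1 and 33 ≡ 1 (mod 4), so (17/33) = +(33/17).
Reduce top mod 17: now compute (16/17).
Pull out 2^4: since 17 ≡ 1 (mod 8), (2/17) = +1, so (2/17)^4 = +1.
Reached (1/17) = 1. Collecting the sign flips along the way, the symbol is +1.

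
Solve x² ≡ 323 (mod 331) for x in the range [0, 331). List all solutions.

150, 181

Since 331 ≡ 3 (mod 4), a square root of 323 is 323^((331+1)/4) = 323^83 mod 331.
Repeated squaring: 323^2≡64, 323^4≡124, 323^8≡150, 323^16≡323, 323^32≡64, 323^64≡124 (mod 331).
323^83 = 323^(64+16+2+1) ≡ 150 (mod 331).
Check: 150² = 22500 ≡ 323 (mod 331). The two roots are 150 and 181.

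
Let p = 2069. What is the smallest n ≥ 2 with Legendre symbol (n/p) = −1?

2

(2/2069) = −1, so 2 is the smallest positive non-residue mod 2069.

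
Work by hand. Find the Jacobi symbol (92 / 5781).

1

Pull out 2^2: since 5781 ≡ 5 (mod 8), (2/5781) = -1, so (2/5781)^2 = +1.
Reciprocity: 23 ≡ 3 and 5781 ≡ 1 (mod 4), so (23/5781) = +(5781/23).
Reduce top mod 23: now compute (8/23).
Pull out 2^3: since 23 ≡ 7 (mod 8), (2/23) = +1, so (2/23)^3 = +1.
Reached (1/23) = 1. Collecting the sign flips along the way, the symbol is +1.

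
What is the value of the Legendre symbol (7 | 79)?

-1

Reciprocity: 7 ≡ 3 and 79 ≡ 3 (mod 4), so (7/79) = −(79/7).
Reduce top mod 7: now compute (2/7).
Pull out 2: since 7 ≡ 7 (mod 8), (2/7) = +1.
Reached (1/7) = 1. Collecting the sign flips along the way, the symbol is -1.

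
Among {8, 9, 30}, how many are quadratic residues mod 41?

2

(8/41) = +1 → QR.
(9/41) = +1 → QR.
(30/41) = -1 → non-residue.
Total quadratic residues among the 3: 2.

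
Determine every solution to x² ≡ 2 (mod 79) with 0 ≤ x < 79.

9, 70

Since 79 ≡ 3 (mod 4), a square root of 2 is 2^((79+1)/4) = 2^20 mod 79.
Repeated squaring: 2^2≡4, 2^4≡16, 2^8≡19, 2^16≡45 (mod 79).
2^20 = 2^(16+4) ≡ 9 (mod 79).
Check: 9² = 81 ≡ 2 (mod 79). The two roots are 9 and 70.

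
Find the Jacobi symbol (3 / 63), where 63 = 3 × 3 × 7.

0

Reciprocity: 3 ≡ 3 and 63 ≡ 3 (mod 4), so (3/63) = −(63/3).
Reduce top mod 3: now compute (0/3).
Top reduces to 0: gcd > 1, so the symbol is 0.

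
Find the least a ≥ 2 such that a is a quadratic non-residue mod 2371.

2

(2/2371) = −1, so 2 is the smallest positive non-residue mod 2371.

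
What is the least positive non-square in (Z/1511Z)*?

(2/1511) = +1, so 2 is a residue.
(3/1511) = +1, so 3 is a residue.
(4/1511) = +1, so 4 is a residue.
(5/1511) = +1, so 5 is a residue.
(6/1511) = +1, so 6 is a residue.
(7/1511) = +1, so 7 is a residue.
(8/1511) = +1, so 8 is a residue.
(9/1511) = +1, so 9 is a residue.
(10/1511) = +1, so 10 is a residue.
(11/1511) = −1, so 11 is the smallest positive non-residue mod 1511.

11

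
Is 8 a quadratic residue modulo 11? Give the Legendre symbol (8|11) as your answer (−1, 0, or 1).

-1

Pull out 2^3: since 11 ≡ 3 (mod 8), (2/11) = -1, so (2/11)^3 = -1.
Reached (1/11) = 1. Collecting the sign flips along the way, the symbol is -1.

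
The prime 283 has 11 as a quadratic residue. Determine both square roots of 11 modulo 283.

119, 164

Since 283 ≡ 3 (mod 4), a square root of 11 is 11^((283+1)/4) = 11^71 mod 283.
Repeated squaring: 11^2≡121, 11^4≡208, 11^8≡248, 11^16≡93, 11^32≡159, 11^64≡94 (mod 283).
11^71 = 11^(64+4+2+1) ≡ 164 (mod 283).
Check: 164² = 26896 ≡ 11 (mod 283). The two roots are 119 and 164.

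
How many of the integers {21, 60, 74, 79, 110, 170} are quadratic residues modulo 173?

(21/173) = +1 → QR.
(60/173) = +1 → QR.
(74/173) = -1 → non-residue.
(79/173) = -1 → non-residue.
(110/173) = -1 → non-residue.
(170/173) = -1 → non-residue.
Total quadratic residues among the 6: 2.

2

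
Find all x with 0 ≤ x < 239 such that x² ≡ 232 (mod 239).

94, 145

Since 239 ≡ 3 (mod 4), a square root of 232 is 232^((239+1)/4) = 232^60 mod 239.
Repeated squaring: 232^2≡49, 232^4≡11, 232^8≡121, 232^16≡62, 232^32≡20 (mod 239).
232^60 = 232^(32+16+8+4) ≡ 145 (mod 239).
Check: 145² = 21025 ≡ 232 (mod 239). The two roots are 94 and 145.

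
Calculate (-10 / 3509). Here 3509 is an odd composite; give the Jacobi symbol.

First reduce: -10 ≡ 3499 (mod 3509).
Reciprocity: 3499 ≡ 3 and 3509 ≡ 1 (mod 4), so (3499/3509) = +(3509/3499).
Reduce top mod 3499: now compute (10/3499).
Pull out 2: since 3499 ≡ 3 (mod 8), (2/3499) = -1.
Reciprocity: 5 ≡ 1 and 3499 ≡ 3 (mod 4), so (5/3499) = +(3499/5).
Reduce top mod 5: now compute (4/5).
Pull out 2^2: since 5 ≡ 5 (mod 8), (2/5) = -1, so (2/5)^2 = +1.
Reached (1/5) = 1. Collecting the sign flips along the way, the symbol is -1.

-1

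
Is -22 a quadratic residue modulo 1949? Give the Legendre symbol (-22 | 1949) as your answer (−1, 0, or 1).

1

First reduce: -22 ≡ 1927 (mod 1949).
Reciprocity: 1927 ≡ 3 and 1949 ≡ 1 (mod 4), so (1927/1949) = +(1949/1927).
Reduce top mod 1927: now compute (22/1927).
Pull out 2: since 1927 ≡ 7 (mod 8), (2/1927) = +1.
Reciprocity: 11 ≡ 3 and 1927 ≡ 3 (mod 4), so (11/1927) = −(1927/11).
Reduce top mod 11: now compute (2/11).
Pull out 2: since 11 ≡ 3 (mod 8), (2/11) = -1.
Reached (1/11) = 1. Collecting the sign flips along the way, the symbol is +1.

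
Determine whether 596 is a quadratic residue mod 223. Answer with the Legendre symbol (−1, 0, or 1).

Euler's criterion: (596/223) ≡ 150^111 (mod 223).
150^2 ≡ 200 (mod 223)
150^4 ≡ 83 (mod 223)
150^8 ≡ 199 (mod 223)
150^16 ≡ 130 (mod 223)
150^32 ≡ 175 (mod 223)
150^64 ≡ 74 (mod 223)
150^111 = 150^(64+32+8+4+2+1) ≡ 222 (mod 223).
Result is 222 ≡ −1, so (596/223) = −1.

-1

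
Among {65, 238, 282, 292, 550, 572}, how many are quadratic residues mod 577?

2

(65/577) = +1 → QR.
(238/577) = -1 → non-residue.
(282/577) = -1 → non-residue.
(292/577) = -1 → non-residue.
(550/577) = +1 → QR.
(572/577) = -1 → non-residue.
Total quadratic residues among the 6: 2.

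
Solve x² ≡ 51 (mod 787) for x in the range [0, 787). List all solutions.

Since 787 ≡ 3 (mod 4), a square root of 51 is 51^((787+1)/4) = 51^197 mod 787.
Repeated squaring: 51^2≡240, 51^4≡149, 51^8≡165, 51^16≡467, 51^32≡90, 51^64≡230, 51^128≡171 (mod 787).
51^197 = 51^(128+64+4+1) ≡ 698 (mod 787).
Check: 698² = 487204 ≡ 51 (mod 787). The two roots are 89 and 698.

89, 698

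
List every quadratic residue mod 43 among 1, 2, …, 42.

Square k = 1,…,21 (k and 43−k give the same square):
1²=1, 2²=4, 3²=9, 4²=16, 5²=25, 6²=36, 7²≡6, 8²≡21, 9²≡38, 10²≡14, 11²≡35, 12²≡15, 13²≡40, 14²≡24, 15²≡10, 16²≡41, 17²≡31, 18²≡23, 19²≡17, 20²≡13, 21²≡11 (mod 43).
So the quadratic residues mod 43 are {1, 4, 6, 9, 10, 11, 13, 14, 15, 16, 17, 21, 23, 24, 25, 31, 35, 36, 38, 40, 41}.

1,4,6,9,10,11,13,14,15,16,17,21,23,24,25,31,35,36,38,40,41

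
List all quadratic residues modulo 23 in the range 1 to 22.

1 2 3 4 6 8 9 12 13 16 18

Square k = 1,…,11 (k and 23−k give the same square):
1²=1, 2²=4, 3²=9, 4²=16, 5²≡2, 6²≡13, 7²≡3, 8²≡18, 9²≡12, 10²≡8, 11²≡6 (mod 23).
So the quadratic residues mod 23 are {1, 2, 3, 4, 6, 8, 9, 12, 13, 16, 18}.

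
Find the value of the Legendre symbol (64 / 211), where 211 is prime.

1

Euler's criterion: (64/211) ≡ 64^105 (mod 211).
64^2 ≡ 87 (mod 211)
64^4 ≡ 184 (mod 211)
64^8 ≡ 96 (mod 211)
64^16 ≡ 143 (mod 211)
64^32 ≡ 193 (mod 211)
64^64 ≡ 113 (mod 211)
64^105 = 64^(64+32+8+1) ≡ 1 (mod 211).
Result is 1, so (64/211) = 1.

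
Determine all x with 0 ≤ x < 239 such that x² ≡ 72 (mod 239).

Since 239 ≡ 3 (mod 4), a square root of 72 is 72^((239+1)/4) = 72^60 mod 239.
Repeated squaring: 72^2≡165, 72^4≡218, 72^8≡202, 72^16≡174, 72^32≡162 (mod 239).
72^60 = 72^(32+16+8+4) ≡ 116 (mod 239).
Check: 116² = 13456 ≡ 72 (mod 239). The two roots are 116 and 123.

116, 123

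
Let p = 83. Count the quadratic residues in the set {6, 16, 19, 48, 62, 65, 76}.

3

(6/83) = -1 → non-residue.
(16/83) = +1 → QR.
(19/83) = -1 → non-residue.
(48/83) = +1 → QR.
(62/83) = -1 → non-residue.
(65/83) = +1 → QR.
(76/83) = -1 → non-residue.
Total quadratic residues among the 7: 3.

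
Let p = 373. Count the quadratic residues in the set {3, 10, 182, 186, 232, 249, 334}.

(3/373) = +1 → QR.
(10/373) = +1 → QR.
(182/373) = -1 → non-residue.
(186/373) = -1 → non-residue.
(232/373) = -1 → non-residue.
(249/373) = +1 → QR.
(334/373) = +1 → QR.
Total quadratic residues among the 7: 4.

4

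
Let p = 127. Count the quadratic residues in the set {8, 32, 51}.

2

(8/127) = +1 → QR.
(32/127) = +1 → QR.
(51/127) = -1 → non-residue.
Total quadratic residues among the 3: 2.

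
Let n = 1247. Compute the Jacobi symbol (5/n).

-1

Reciprocity: 5 ≡ 1 and 1247 ≡ 3 (mod 4), so (5/1247) = +(1247/5).
Reduce top mod 5: now compute (2/5).
Pull out 2: since 5 ≡ 5 (mod 8), (2/5) = -1.
Reached (1/5) = 1. Collecting the sign flips along the way, the symbol is -1.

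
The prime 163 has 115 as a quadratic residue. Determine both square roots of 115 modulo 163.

21, 142

Since 163 ≡ 3 (mod 4), a square root of 115 is 115^((163+1)/4) = 115^41 mod 163.
Repeated squaring: 115^2≡22, 115^4≡158, 115^8≡25, 115^16≡136, 115^32≡77 (mod 163).
115^41 = 115^(32+8+1) ≡ 21 (mod 163).
Check: 21² = 441 ≡ 115 (mod 163). The two roots are 21 and 142.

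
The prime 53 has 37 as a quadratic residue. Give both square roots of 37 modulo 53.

53 ≡ 1 (mod 4), so we find a root by search.
Trying successive values, 14² = 196 ≡ 37 (mod 53). The other root is 53 − 14 = 39.

14, 39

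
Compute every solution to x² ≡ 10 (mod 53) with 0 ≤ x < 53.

13, 40

53 ≡ 1 (mod 4), so we find a root by search.
Trying successive values, 13² = 169 ≡ 10 (mod 53). The other root is 53 − 13 = 40.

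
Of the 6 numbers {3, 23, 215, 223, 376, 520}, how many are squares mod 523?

(3/523) = -1 → non-residue.
(23/523) = +1 → QR.
(215/523) = -1 → non-residue.
(223/523) = +1 → QR.
(376/523) = +1 → QR.
(520/523) = +1 → QR.
Total quadratic residues among the 6: 4.

4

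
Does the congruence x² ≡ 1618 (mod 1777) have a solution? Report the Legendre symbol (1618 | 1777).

1

Pull out 2: since 1777 ≡ 1 (mod 8), (2/1777) = +1.
Reciprocity: 809 ≡ 1 and 1777 ≡ 1 (mod 4), so (809/1777) = +(1777/809).
Reduce top mod 809: now compute (159/809).
Reciprocity: 159 ≡ 3 and 809 ≡ 1 (mod 4), so (159/809) = +(809/159).
Reduce top mod 159: now compute (14/159).
Pull out 2: since 159 ≡ 7 (mod 8), (2/159) = +1.
Reciprocity: 7 ≡ 3 and 159 ≡ 3 (mod 4), so (7/159) = −(159/7).
Reduce top mod 7: now compute (5/7).
Reciprocity: 5 ≡ 1 and 7 ≡ 3 (mod 4), so (5/7) = +(7/5).
Reduce top mod 5: now compute (2/5).
Pull out 2: since 5 ≡ 5 (mod 8), (2/5) = -1.
Reached (1/5) = 1. Collecting the sign flips along the way, the symbol is +1.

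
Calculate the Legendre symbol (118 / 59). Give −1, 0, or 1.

First reduce: 118 ≡ 0 (mod 59).
Top reduces to 0: gcd > 1, so the symbol is 0.

0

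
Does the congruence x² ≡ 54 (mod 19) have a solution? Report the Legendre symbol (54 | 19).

Euler's criterion: (54/19) ≡ 16^9 (mod 19).
16^2 ≡ 9 (mod 19)
16^4 ≡ 5 (mod 19)
16^8 ≡ 6 (mod 19)
16^9 = 16^(8+1) ≡ 1 (mod 19).
Result is 1, so (54/19) = 1.

1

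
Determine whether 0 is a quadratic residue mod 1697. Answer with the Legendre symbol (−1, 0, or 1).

0

Top reduces to 0: gcd > 1, so the symbol is 0.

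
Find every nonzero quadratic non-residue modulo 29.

2, 3, 8, 10, 11, 12, 14, 15, 17, 18, 19, 21, 26, 27

Square k = 1,…,14 (k and 29−k give the same square):
1²=1, 2²=4, 3²=9, 4²=16, 5²=25, 6²≡7, 7²≡20, 8²≡6, 9²≡23, 10²≡13, 11²≡5, 12²≡28, 13²≡24, 14²≡22 (mod 29).
The residues are {1, 4, 5, 6, 7, 9, 13, 16, 20, 22, 23, 24, 25, 28}; the non-residues are the remaining 14 nonzero classes.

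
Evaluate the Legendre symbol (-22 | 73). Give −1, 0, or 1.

First reduce: -22 ≡ 51 (mod 73).
Reciprocity: 51 ≡ 3 and 73 ≡ 1 (mod 4), so (51/73) = +(73/51).
Reduce top mod 51: now compute (22/51).
Pull out 2: since 51 ≡ 3 (mod 8), (2/51) = -1.
Reciprocity: 11 ≡ 3 and 51 ≡ 3 (mod 4), so (11/51) = −(51/11).
Reduce top mod 11: now compute (7/11).
Reciprocity: 7 ≡ 3 and 11 ≡ 3 (mod 4), so (7/11) = −(11/7).
Reduce top mod 7: now compute (4/7).
Pull out 2^2: since 7 ≡ 7 (mod 8), (2/7) = +1, so (2/7)^2 = +1.
Reached (1/7) = 1. Collecting the sign flips along the way, the symbol is -1.

-1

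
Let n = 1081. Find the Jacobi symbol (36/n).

Pull out 2^2: since 1081 ≡ 1 (mod 8), (2/1081) = +1, so (2/1081)^2 = +1.
Reciprocity: 9 ≡ 1 and 1081 ≡ 1 (mod 4), so (9/1081) = +(1081/9).
Reduce top mod 9: now compute (1/9).
Reached (1/9) = 1. Collecting the sign flips along the way, the symbol is +1.

1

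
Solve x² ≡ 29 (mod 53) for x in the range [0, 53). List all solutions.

53 ≡ 1 (mod 4), so we find a root by search.
Trying successive values, 20² = 400 ≡ 29 (mod 53). The other root is 53 − 20 = 33.

20, 33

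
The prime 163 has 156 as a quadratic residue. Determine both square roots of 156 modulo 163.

Since 163 ≡ 3 (mod 4), a square root of 156 is 156^((163+1)/4) = 156^41 mod 163.
Repeated squaring: 156^2≡49, 156^4≡119, 156^8≡143, 156^16≡74, 156^32≡97 (mod 163).
156^41 = 156^(32+8+1) ≡ 51 (mod 163).
Check: 51² = 2601 ≡ 156 (mod 163). The two roots are 51 and 112.

51, 112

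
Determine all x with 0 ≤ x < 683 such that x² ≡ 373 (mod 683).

236, 447

Since 683 ≡ 3 (mod 4), a square root of 373 is 373^((683+1)/4) = 373^171 mod 683.
Repeated squaring: 373^2≡480, 373^4≡229, 373^8≡533, 373^16≡644, 373^32≡155, 373^64≡120, 373^128≡57 (mod 683).
373^171 = 373^(128+32+8+2+1) ≡ 236 (mod 683).
Check: 236² = 55696 ≡ 373 (mod 683). The two roots are 236 and 447.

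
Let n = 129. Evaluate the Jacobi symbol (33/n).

Reciprocity: 33 ≡ 1 and 129 ≡ 1 (mod 4), so (33/129) = +(129/33).
Reduce top mod 33: now compute (30/33).
Pull out 2: since 33 ≡ 1 (mod 8), (2/33) = +1.
Reciprocity: 15 ≡ 3 and 33 ≡ 1 (mod 4), so (15/33) = +(33/15).
Reduce top mod 15: now compute (3/15).
Reciprocity: 3 ≡ 3 and 15 ≡ 3 (mod 4), so (3/15) = −(15/3).
Reduce top mod 3: now compute (0/3).
Top reduces to 0: gcd > 1, so the symbol is 0.

0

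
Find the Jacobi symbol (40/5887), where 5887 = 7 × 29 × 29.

-1

Pull out 2^3: since 5887 ≡ 7 (mod 8), (2/5887) = +1, so (2/5887)^3 = +1.
Reciprocity: 5 ≡ 1 and 5887 ≡ 3 (mod 4), so (5/5887) = +(5887/5).
Reduce top mod 5: now compute (2/5).
Pull out 2: since 5 ≡ 5 (mod 8), (2/5) = -1.
Reached (1/5) = 1. Collecting the sign flips along the way, the symbol is -1.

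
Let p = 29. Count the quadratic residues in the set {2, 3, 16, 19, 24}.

(2/29) = -1 → non-residue.
(3/29) = -1 → non-residue.
(16/29) = +1 → QR.
(19/29) = -1 → non-residue.
(24/29) = +1 → QR.
Total quadratic residues among the 5: 2.

2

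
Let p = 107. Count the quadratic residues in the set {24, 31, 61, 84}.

1

(24/107) = -1 → non-residue.
(31/107) = -1 → non-residue.
(61/107) = +1 → QR.
(84/107) = -1 → non-residue.
Total quadratic residues among the 4: 1.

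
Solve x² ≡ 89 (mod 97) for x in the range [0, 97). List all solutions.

34, 63

97 ≡ 1 (mod 4), so we find a root by search.
Trying successive values, 34² = 1156 ≡ 89 (mod 97). The other root is 97 − 34 = 63.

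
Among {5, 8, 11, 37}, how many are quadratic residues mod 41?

(5/41) = +1 → QR.
(8/41) = +1 → QR.
(11/41) = -1 → non-residue.
(37/41) = +1 → QR.
Total quadratic residues among the 4: 3.

3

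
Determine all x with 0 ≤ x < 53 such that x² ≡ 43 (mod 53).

19, 34

53 ≡ 1 (mod 4), so we find a root by search.
Trying successive values, 19² = 361 ≡ 43 (mod 53). The other root is 53 − 19 = 34.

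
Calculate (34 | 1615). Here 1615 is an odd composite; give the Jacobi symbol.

0

Pull out 2: since 1615 ≡ 7 (mod 8), (2/1615) = +1.
Reciprocity: 17 ≡ 1 and 1615 ≡ 3 (mod 4), so (17/1615) = +(1615/17).
Reduce top mod 17: now compute (0/17).
Top reduces to 0: gcd > 1, so the symbol is 0.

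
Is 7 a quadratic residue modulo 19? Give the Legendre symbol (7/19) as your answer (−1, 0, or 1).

1

Reciprocity: 7 ≡ 3 and 19 ≡ 3 (mod 4), so (7/19) = −(19/7).
Reduce top mod 7: now compute (5/7).
Reciprocity: 5 ≡ 1 and 7 ≡ 3 (mod 4), so (5/7) = +(7/5).
Reduce top mod 5: now compute (2/5).
Pull out 2: since 5 ≡ 5 (mod 8), (2/5) = -1.
Reached (1/5) = 1. Collecting the sign flips along the way, the symbol is +1.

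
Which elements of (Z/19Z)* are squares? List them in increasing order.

1, 4, 5, 6, 7, 9, 11, 16, 17

Square k = 1,…,9 (k and 19−k give the same square):
1²=1, 2²=4, 3²=9, 4²=16, 5²≡6, 6²≡17, 7²≡11, 8²≡7, 9²≡5 (mod 19).
So the quadratic residues mod 19 are {1, 4, 5, 6, 7, 9, 11, 16, 17}.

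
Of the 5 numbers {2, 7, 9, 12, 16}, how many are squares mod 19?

(2/19) = -1 → non-residue.
(7/19) = +1 → QR.
(9/19) = +1 → QR.
(12/19) = -1 → non-residue.
(16/19) = +1 → QR.
Total quadratic residues among the 5: 3.

3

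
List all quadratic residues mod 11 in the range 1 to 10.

Square k = 1,…,5 (k and 11−k give the same square):
1²=1, 2²=4, 3²=9, 4²≡5, 5²≡3 (mod 11).
So the quadratic residues mod 11 are {1, 3, 4, 5, 9}.

1, 3, 4, 5, 9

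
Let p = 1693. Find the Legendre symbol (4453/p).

First reduce: 4453 ≡ 1067 (mod 1693).
Reciprocity: 1067 ≡ 3 and 1693 ≡ 1 (mod 4), so (1067/1693) = +(1693/1067).
Reduce top mod 1067: now compute (626/1067).
Pull out 2: since 1067 ≡ 3 (mod 8), (2/1067) = -1.
Reciprocity: 313 ≡ 1 and 1067 ≡ 3 (mod 4), so (313/1067) = +(1067/313).
Reduce top mod 313: now compute (128/313).
Pull out 2^7: since 313 ≡ 1 (mod 8), (2/313) = +1, so (2/313)^7 = +1.
Reached (1/313) = 1. Collecting the sign flips along the way, the symbol is -1.

-1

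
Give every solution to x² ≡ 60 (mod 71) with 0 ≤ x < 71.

29, 42

Since 71 ≡ 3 (mod 4), a square root of 60 is 60^((71+1)/4) = 60^18 mod 71.
Repeated squaring: 60^2≡50, 60^4≡15, 60^8≡12, 60^16≡2 (mod 71).
60^18 = 60^(16+2) ≡ 29 (mod 71).
Check: 29² = 841 ≡ 60 (mod 71). The two roots are 29 and 42.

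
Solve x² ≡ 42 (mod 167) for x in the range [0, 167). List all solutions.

Since 167 ≡ 3 (mod 4), a square root of 42 is 42^((167+1)/4) = 42^42 mod 167.
Repeated squaring: 42^2≡94, 42^4≡152, 42^8≡58, 42^16≡24, 42^32≡75 (mod 167).
42^42 = 42^(32+8+2) ≡ 84 (mod 167).
Check: 84² = 7056 ≡ 42 (mod 167). The two roots are 83 and 84.

83, 84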